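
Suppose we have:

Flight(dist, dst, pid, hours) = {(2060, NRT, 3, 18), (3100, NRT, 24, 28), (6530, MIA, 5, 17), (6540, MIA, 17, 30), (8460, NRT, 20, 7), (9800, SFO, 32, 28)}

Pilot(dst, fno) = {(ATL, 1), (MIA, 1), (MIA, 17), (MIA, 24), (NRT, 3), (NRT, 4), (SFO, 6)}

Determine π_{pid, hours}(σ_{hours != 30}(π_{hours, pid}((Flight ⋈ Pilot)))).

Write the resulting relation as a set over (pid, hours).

{(20, 7), (24, 28), (3, 18), (32, 28), (5, 17)}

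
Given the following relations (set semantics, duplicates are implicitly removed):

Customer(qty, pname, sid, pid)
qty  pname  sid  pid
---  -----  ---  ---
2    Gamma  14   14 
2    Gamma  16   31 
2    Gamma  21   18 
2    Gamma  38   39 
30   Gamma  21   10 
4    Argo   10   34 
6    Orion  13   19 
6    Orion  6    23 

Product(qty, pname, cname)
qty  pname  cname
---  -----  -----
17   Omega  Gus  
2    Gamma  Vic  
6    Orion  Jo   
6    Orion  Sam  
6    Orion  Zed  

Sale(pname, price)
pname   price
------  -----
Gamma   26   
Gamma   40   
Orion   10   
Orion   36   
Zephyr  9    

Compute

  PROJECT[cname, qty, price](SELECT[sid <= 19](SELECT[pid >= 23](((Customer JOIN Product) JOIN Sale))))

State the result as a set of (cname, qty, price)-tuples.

Natural join on qty, pname: {(2, Gamma, 14, 14, Vic), (2, Gamma, 16, 31, Vic), (2, Gamma, 21, 18, Vic), (2, Gamma, 38, 39, Vic), (6, Orion, 13, 19, Jo), (6, Orion, 13, 19, Sam), (6, Orion, 13, 19, Zed), (6, Orion, 6, 23, Jo), (6, Orion, 6, 23, Sam), (6, Orion, 6, 23, Zed)}
Natural join on pname: {(2, Gamma, 14, 14, Vic, 26), (2, Gamma, 14, 14, Vic, 40), (2, Gamma, 16, 31, Vic, 26), (2, Gamma, 16, 31, Vic, 40), (2, Gamma, 21, 18, Vic, 26), (2, Gamma, 21, 18, Vic, 40), (2, Gamma, 38, 39, Vic, 26), (2, Gamma, 38, 39, Vic, 40), (6, Orion, 13, 19, Jo, 10), (6, Orion, 13, 19, Jo, 36), (6, Orion, 13, 19, Sam, 10), (6, Orion, 13, 19, Sam, 36), (6, Orion, 13, 19, Zed, 10), (6, Orion, 13, 19, Zed, 36), (6, Orion, 6, 23, Jo, 10), (6, Orion, 6, 23, Jo, 36), (6, Orion, 6, 23, Sam, 10), (6, Orion, 6, 23, Sam, 36), (6, Orion, 6, 23, Zed, 10), (6, Orion, 6, 23, Zed, 36)}
Selection pid >= 23: {(2, Gamma, 16, 31, Vic, 26), (2, Gamma, 16, 31, Vic, 40), (2, Gamma, 38, 39, Vic, 26), (2, Gamma, 38, 39, Vic, 40), (6, Orion, 6, 23, Jo, 10), (6, Orion, 6, 23, Jo, 36), (6, Orion, 6, 23, Sam, 10), (6, Orion, 6, 23, Sam, 36), (6, Orion, 6, 23, Zed, 10), (6, Orion, 6, 23, Zed, 36)}
Selection sid <= 19: {(2, Gamma, 16, 31, Vic, 26), (2, Gamma, 16, 31, Vic, 40), (6, Orion, 6, 23, Jo, 10), (6, Orion, 6, 23, Jo, 36), (6, Orion, 6, 23, Sam, 10), (6, Orion, 6, 23, Sam, 36), (6, Orion, 6, 23, Zed, 10), (6, Orion, 6, 23, Zed, 36)}
π_{cname, qty, price} gives {(Jo, 6, 10), (Jo, 6, 36), (Sam, 6, 10), (Sam, 6, 36), (Vic, 2, 26), (Vic, 2, 40), (Zed, 6, 10), (Zed, 6, 36)}.

{(Jo, 6, 10), (Jo, 6, 36), (Sam, 6, 10), (Sam, 6, 36), (Vic, 2, 26), (Vic, 2, 40), (Zed, 6, 10), (Zed, 6, 36)}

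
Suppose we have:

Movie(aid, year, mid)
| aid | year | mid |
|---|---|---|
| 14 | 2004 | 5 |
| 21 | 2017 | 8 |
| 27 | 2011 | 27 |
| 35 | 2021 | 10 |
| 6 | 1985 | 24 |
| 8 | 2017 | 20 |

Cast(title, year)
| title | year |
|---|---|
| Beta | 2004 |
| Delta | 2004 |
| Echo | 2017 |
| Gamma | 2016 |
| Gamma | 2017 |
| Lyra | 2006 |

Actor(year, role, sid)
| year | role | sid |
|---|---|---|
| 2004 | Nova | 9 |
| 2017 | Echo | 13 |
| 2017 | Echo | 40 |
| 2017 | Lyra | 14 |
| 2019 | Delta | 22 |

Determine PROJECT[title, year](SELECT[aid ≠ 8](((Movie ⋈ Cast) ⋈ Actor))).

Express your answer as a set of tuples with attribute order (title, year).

{(Beta, 2004), (Delta, 2004), (Echo, 2017), (Gamma, 2017)}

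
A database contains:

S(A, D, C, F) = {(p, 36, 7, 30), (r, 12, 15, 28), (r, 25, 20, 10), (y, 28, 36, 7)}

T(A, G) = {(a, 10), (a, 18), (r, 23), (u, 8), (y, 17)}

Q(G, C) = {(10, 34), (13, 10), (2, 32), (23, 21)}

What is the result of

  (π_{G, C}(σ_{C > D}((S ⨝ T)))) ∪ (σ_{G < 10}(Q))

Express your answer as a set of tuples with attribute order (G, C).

{(17, 36), (2, 32), (23, 15)}

Joining S and T on A yields {(r, 12, 15, 28, 23), (r, 25, 20, 10, 23), (y, 28, 36, 7, 17)}.
Filtering on C > D leaves {(r, 12, 15, 28, 23), (y, 28, 36, 7, 17)}.
Keep only column(s) G, C: {(17, 36), (23, 15)}
Filtering on G < 10 leaves {(2, 32)}.
Union: {(17, 36), (23, 15)} with {(2, 32)} → {(17, 36), (2, 32), (23, 15)}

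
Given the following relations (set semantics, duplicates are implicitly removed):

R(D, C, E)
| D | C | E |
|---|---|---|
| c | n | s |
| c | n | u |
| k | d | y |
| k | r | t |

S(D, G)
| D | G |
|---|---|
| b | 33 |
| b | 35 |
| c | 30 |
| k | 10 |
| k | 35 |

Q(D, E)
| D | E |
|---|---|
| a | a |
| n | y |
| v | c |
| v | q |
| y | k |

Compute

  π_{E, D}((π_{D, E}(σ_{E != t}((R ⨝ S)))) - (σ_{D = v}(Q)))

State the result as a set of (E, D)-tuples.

Joining R and S on D yields {(c, n, s, 30), (c, n, u, 30), (k, d, y, 10), (k, d, y, 35), (k, r, t, 10), (k, r, t, 35)}.
Filtering on E != t leaves {(c, n, s, 30), (c, n, u, 30), (k, d, y, 10), (k, d, y, 35)}.
Projecting to D, E (1 duplicate(s) eliminated): {(c, s), (c, u), (k, y)}
Filtering on D = v leaves {(v, c), (v, q)}.
Set difference of the two operands is {(c, s), (c, u), (k, y)}.
Projecting to E, D: {(s, c), (u, c), (y, k)}

{(s, c), (u, c), (y, k)}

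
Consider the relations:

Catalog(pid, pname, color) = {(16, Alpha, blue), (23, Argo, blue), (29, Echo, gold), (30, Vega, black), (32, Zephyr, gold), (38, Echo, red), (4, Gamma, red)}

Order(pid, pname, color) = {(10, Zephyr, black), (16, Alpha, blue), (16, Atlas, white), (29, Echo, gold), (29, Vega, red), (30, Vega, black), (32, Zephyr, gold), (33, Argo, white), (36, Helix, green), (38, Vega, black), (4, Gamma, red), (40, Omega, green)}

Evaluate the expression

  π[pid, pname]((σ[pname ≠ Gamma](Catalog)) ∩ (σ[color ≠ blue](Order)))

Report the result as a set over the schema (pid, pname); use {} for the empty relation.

{(29, Echo), (30, Vega), (32, Zephyr)}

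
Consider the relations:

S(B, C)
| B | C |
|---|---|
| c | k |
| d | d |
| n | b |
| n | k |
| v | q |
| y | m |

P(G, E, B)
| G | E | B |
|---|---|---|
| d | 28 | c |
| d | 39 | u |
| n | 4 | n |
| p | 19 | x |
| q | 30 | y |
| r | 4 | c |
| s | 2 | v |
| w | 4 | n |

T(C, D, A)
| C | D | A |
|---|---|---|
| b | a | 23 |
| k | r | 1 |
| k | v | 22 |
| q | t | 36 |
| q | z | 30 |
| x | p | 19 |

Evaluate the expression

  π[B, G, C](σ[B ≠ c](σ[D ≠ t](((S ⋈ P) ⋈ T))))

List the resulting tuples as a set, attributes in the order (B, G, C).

S ⋈ P (natural join on B): {(c, k, d, 28), (c, k, r, 4), (n, b, n, 4), (n, b, w, 4), (n, k, n, 4), (n, k, w, 4), (v, q, s, 2), (y, m, q, 30)}
(S ⋈ P) ⋈ T (natural join on C): {(c, k, d, 28, r, 1), (c, k, d, 28, v, 22), (c, k, r, 4, r, 1), (c, k, r, 4, v, 22), (n, b, n, 4, a, 23), (n, b, w, 4, a, 23), (n, k, n, 4, r, 1), (n, k, n, 4, v, 22), (n, k, w, 4, r, 1), (n, k, w, 4, v, 22), (v, q, s, 2, t, 36), (v, q, s, 2, z, 30)}
σ[D ≠ t]: keep tuples satisfying D ≠ t → {(c, k, d, 28, r, 1), (c, k, d, 28, v, 22), (c, k, r, 4, r, 1), (c, k, r, 4, v, 22), (n, b, n, 4, a, 23), (n, b, w, 4, a, 23), (n, k, n, 4, r, 1), (n, k, n, 4, v, 22), (n, k, w, 4, r, 1), (n, k, w, 4, v, 22), (v, q, s, 2, z, 30)}
σ[B ≠ c]: keep tuples satisfying B ≠ c → {(n, b, n, 4, a, 23), (n, b, w, 4, a, 23), (n, k, n, 4, r, 1), (n, k, n, 4, v, 22), (n, k, w, 4, r, 1), (n, k, w, 4, v, 22), (v, q, s, 2, z, 30)}
π_{B, G, C} gives {(n, n, b), (n, n, k), (n, w, b), (n, w, k), (v, s, q)} (2 duplicate(s) eliminated).

{(n, n, b), (n, n, k), (n, w, b), (n, w, k), (v, s, q)}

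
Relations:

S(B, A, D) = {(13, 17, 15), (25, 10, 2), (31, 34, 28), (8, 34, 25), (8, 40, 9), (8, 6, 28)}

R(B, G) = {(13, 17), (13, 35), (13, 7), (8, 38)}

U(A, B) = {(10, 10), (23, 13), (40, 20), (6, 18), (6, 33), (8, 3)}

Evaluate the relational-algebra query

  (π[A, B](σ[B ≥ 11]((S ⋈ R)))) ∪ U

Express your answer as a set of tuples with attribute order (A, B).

{(10, 10), (17, 13), (23, 13), (40, 20), (6, 18), (6, 33), (8, 3)}

S ⋈ R (natural join on B): {(13, 17, 15, 17), (13, 17, 15, 35), (13, 17, 15, 7), (8, 34, 25, 38), (8, 40, 9, 38), (8, 6, 28, 38)}
σ[B ≥ 11]: keep tuples satisfying B ≥ 11 → {(13, 17, 15, 17), (13, 17, 15, 35), (13, 17, 15, 7)}
Projecting to A, B (2 duplicate(s) eliminated): {(17, 13)}
Set union of the two operands is {(10, 10), (17, 13), (23, 13), (40, 20), (6, 18), (6, 33), (8, 3)}.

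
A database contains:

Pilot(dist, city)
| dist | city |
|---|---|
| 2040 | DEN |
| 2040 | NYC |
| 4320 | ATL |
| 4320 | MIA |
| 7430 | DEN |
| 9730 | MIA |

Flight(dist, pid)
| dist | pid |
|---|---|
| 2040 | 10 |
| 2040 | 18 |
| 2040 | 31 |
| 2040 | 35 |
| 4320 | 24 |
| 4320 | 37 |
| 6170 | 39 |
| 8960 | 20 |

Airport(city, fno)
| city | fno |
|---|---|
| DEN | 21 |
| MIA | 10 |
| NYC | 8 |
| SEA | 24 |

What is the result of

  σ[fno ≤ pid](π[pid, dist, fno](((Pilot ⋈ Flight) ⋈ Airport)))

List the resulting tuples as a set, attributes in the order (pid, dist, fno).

Pilot ⋈ Flight (natural join on dist): {(2040, DEN, 10), (2040, DEN, 18), (2040, DEN, 31), (2040, DEN, 35), (2040, NYC, 10), (2040, NYC, 18), (2040, NYC, 31), (2040, NYC, 35), (4320, ATL, 24), (4320, ATL, 37), (4320, MIA, 24), (4320, MIA, 37)}
(Pilot ⋈ Flight) ⋈ Airport (natural join on city): {(2040, DEN, 10, 21), (2040, DEN, 18, 21), (2040, DEN, 31, 21), (2040, DEN, 35, 21), (2040, NYC, 10, 8), (2040, NYC, 18, 8), (2040, NYC, 31, 8), (2040, NYC, 35, 8), (4320, MIA, 24, 10), (4320, MIA, 37, 10)}
Keep only column(s) pid, dist, fno: {(10, 2040, 21), (10, 2040, 8), (18, 2040, 21), (18, 2040, 8), (24, 4320, 10), (31, 2040, 21), (31, 2040, 8), (35, 2040, 21), (35, 2040, 8), (37, 4320, 10)}
Selection fno ≤ pid: {(10, 2040, 8), (18, 2040, 8), (24, 4320, 10), (31, 2040, 21), (31, 2040, 8), (35, 2040, 21), (35, 2040, 8), (37, 4320, 10)}

{(10, 2040, 8), (18, 2040, 8), (24, 4320, 10), (31, 2040, 21), (31, 2040, 8), (35, 2040, 21), (35, 2040, 8), (37, 4320, 10)}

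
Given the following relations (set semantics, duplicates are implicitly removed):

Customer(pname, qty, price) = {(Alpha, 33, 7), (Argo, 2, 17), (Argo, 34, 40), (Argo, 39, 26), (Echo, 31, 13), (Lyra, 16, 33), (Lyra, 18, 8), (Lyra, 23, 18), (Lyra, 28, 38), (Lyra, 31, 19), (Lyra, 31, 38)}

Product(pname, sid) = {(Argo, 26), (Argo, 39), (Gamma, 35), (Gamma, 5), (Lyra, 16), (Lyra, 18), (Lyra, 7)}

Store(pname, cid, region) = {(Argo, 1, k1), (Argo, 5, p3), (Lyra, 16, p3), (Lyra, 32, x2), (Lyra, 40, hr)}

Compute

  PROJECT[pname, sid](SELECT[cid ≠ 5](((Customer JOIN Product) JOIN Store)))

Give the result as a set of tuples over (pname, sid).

Natural join on pname: {(Argo, 2, 17, 26), (Argo, 2, 17, 39), (Argo, 34, 40, 26), (Argo, 34, 40, 39), (Argo, 39, 26, 26), (Argo, 39, 26, 39), (Lyra, 16, 33, 16), (Lyra, 16, 33, 18), (Lyra, 16, 33, 7), (Lyra, 18, 8, 16), (Lyra, 18, 8, 18), (Lyra, 18, 8, 7), (Lyra, 23, 18, 16), (Lyra, 23, 18, 18), (Lyra, 23, 18, 7), (Lyra, 28, 38, 16), (Lyra, 28, 38, 18), (Lyra, 28, 38, 7), (Lyra, 31, 19, 16), (Lyra, 31, 19, 18), (Lyra, 31, 19, 7), (Lyra, 31, 38, 16), (Lyra, 31, 38, 18), (Lyra, 31, 38, 7)}
Natural join on pname: {(Argo, 2, 17, 26, 1, k1), (Argo, 2, 17, 26, 5, p3), (Argo, 2, 17, 39, 1, k1), (Argo, 2, 17, 39, 5, p3), (Argo, 34, 40, 26, 1, k1), (Argo, 34, 40, 26, 5, p3), (Argo, 34, 40, 39, 1, k1), (Argo, 34, 40, 39, 5, p3), (Argo, 39, 26, 26, 1, k1), (Argo, 39, 26, 26, 5, p3), (Argo, 39, 26, 39, 1, k1), (Argo, 39, 26, 39, 5, p3), (Lyra, 16, 33, 16, 16, p3), (Lyra, 16, 33, 16, 32, x2), (Lyra, 16, 33, 16, 40, hr), (Lyra, 16, 33, 18, 16, p3), (Lyra, 16, 33, 18, 32, x2), (Lyra, 16, 33, 18, 40, hr), (Lyra, 16, 33, 7, 16, p3), (Lyra, 16, 33, 7, 32, x2), (Lyra, 16, 33, 7, 40, hr), (Lyra, 18, 8, 16, 16, p3), (Lyra, 18, 8, 16, 32, x2), (Lyra, 18, 8, 16, 40, hr), (Lyra, 18, 8, 18, 16, p3), (Lyra, 18, 8, 18, 32, x2), (Lyra, 18, 8, 18, 40, hr), (Lyra, 18, 8, 7, 16, p3), (Lyra, 18, 8, 7, 32, x2), (Lyra, 18, 8, 7, 40, hr), (Lyra, 23, 18, 16, 16, p3), (Lyra, 23, 18, 16, 32, x2), (Lyra, 23, 18, 16, 40, hr), (Lyra, 23, 18, 18, 16, p3), (Lyra, 23, 18, 18, 32, x2), (Lyra, 23, 18, 18, 40, hr), (Lyra, 23, 18, 7, 16, p3), (Lyra, 23, 18, 7, 32, x2), (Lyra, 23, 18, 7, 40, hr), (Lyra, 28, 38, 16, 16, p3), (Lyra, 28, 38, 16, 32, x2), (Lyra, 28, 38, 16, 40, hr), (Lyra, 28, 38, 18, 16, p3), (Lyra, 28, 38, 18, 32, x2), (Lyra, 28, 38, 18, 40, hr), (Lyra, 28, 38, 7, 16, p3), (Lyra, 28, 38, 7, 32, x2), (Lyra, 28, 38, 7, 40, hr), (Lyra, 31, 19, 16, 16, p3), (Lyra, 31, 19, 16, 32, x2), (Lyra, 31, 19, 16, 40, hr), (Lyra, 31, 19, 18, 16, p3), (Lyra, 31, 19, 18, 32, x2), (Lyra, 31, 19, 18, 40, hr), (Lyra, 31, 19, 7, 16, p3), (Lyra, 31, 19, 7, 32, x2), (Lyra, 31, 19, 7, 40, hr), (Lyra, 31, 38, 16, 16, p3), (Lyra, 31, 38, 16, 32, x2), (Lyra, 31, 38, 16, 40, hr), (Lyra, 31, 38, 18, 16, p3), (Lyra, 31, 38, 18, 32, x2), (Lyra, 31, 38, 18, 40, hr), (Lyra, 31, 38, 7, 16, p3), (Lyra, 31, 38, 7, 32, x2), (Lyra, 31, 38, 7, 40, hr)}
Apply σ_{cid ≠ 5}; surviving tuples: {(Argo, 2, 17, 26, 1, k1), (Argo, 2, 17, 39, 1, k1), (Argo, 34, 40, 26, 1, k1), (Argo, 34, 40, 39, 1, k1), (Argo, 39, 26, 26, 1, k1), (Argo, 39, 26, 39, 1, k1), (Lyra, 16, 33, 16, 16, p3), (Lyra, 16, 33, 16, 32, x2), (Lyra, 16, 33, 16, 40, hr), (Lyra, 16, 33, 18, 16, p3), (Lyra, 16, 33, 18, 32, x2), (Lyra, 16, 33, 18, 40, hr), (Lyra, 16, 33, 7, 16, p3), (Lyra, 16, 33, 7, 32, x2), (Lyra, 16, 33, 7, 40, hr), (Lyra, 18, 8, 16, 16, p3), (Lyra, 18, 8, 16, 32, x2), (Lyra, 18, 8, 16, 40, hr), (Lyra, 18, 8, 18, 16, p3), (Lyra, 18, 8, 18, 32, x2), (Lyra, 18, 8, 18, 40, hr), (Lyra, 18, 8, 7, 16, p3), (Lyra, 18, 8, 7, 32, x2), (Lyra, 18, 8, 7, 40, hr), (Lyra, 23, 18, 16, 16, p3), (Lyra, 23, 18, 16, 32, x2), (Lyra, 23, 18, 16, 40, hr), (Lyra, 23, 18, 18, 16, p3), (Lyra, 23, 18, 18, 32, x2), (Lyra, 23, 18, 18, 40, hr), (Lyra, 23, 18, 7, 16, p3), (Lyra, 23, 18, 7, 32, x2), (Lyra, 23, 18, 7, 40, hr), (Lyra, 28, 38, 16, 16, p3), (Lyra, 28, 38, 16, 32, x2), (Lyra, 28, 38, 16, 40, hr), (Lyra, 28, 38, 18, 16, p3), (Lyra, 28, 38, 18, 32, x2), (Lyra, 28, 38, 18, 40, hr), (Lyra, 28, 38, 7, 16, p3), (Lyra, 28, 38, 7, 32, x2), (Lyra, 28, 38, 7, 40, hr), (Lyra, 31, 19, 16, 16, p3), (Lyra, 31, 19, 16, 32, x2), (Lyra, 31, 19, 16, 40, hr), (Lyra, 31, 19, 18, 16, p3), (Lyra, 31, 19, 18, 32, x2), (Lyra, 31, 19, 18, 40, hr), (Lyra, 31, 19, 7, 16, p3), (Lyra, 31, 19, 7, 32, x2), (Lyra, 31, 19, 7, 40, hr), (Lyra, 31, 38, 16, 16, p3), (Lyra, 31, 38, 16, 32, x2), (Lyra, 31, 38, 16, 40, hr), (Lyra, 31, 38, 18, 16, p3), (Lyra, 31, 38, 18, 32, x2), (Lyra, 31, 38, 18, 40, hr), (Lyra, 31, 38, 7, 16, p3), (Lyra, 31, 38, 7, 32, x2), (Lyra, 31, 38, 7, 40, hr)}
Projecting to pname, sid (55 duplicate(s) eliminated): {(Argo, 26), (Argo, 39), (Lyra, 16), (Lyra, 18), (Lyra, 7)}

{(Argo, 26), (Argo, 39), (Lyra, 16), (Lyra, 18), (Lyra, 7)}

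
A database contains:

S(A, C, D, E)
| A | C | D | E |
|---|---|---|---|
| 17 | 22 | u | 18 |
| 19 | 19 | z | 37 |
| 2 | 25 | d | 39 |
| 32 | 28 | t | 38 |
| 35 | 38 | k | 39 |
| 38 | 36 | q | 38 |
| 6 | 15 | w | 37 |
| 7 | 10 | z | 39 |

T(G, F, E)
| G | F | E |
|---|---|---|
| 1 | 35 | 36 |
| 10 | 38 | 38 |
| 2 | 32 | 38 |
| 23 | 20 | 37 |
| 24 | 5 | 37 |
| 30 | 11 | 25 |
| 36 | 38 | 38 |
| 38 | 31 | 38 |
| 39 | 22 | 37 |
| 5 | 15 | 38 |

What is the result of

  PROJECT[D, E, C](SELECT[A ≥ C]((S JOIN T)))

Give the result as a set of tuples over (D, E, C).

{(q, 38, 36), (t, 38, 28), (z, 37, 19)}

S ⋈ T (natural join on E): {(19, 19, z, 37, 23, 20), (19, 19, z, 37, 24, 5), (19, 19, z, 37, 39, 22), (32, 28, t, 38, 10, 38), (32, 28, t, 38, 2, 32), (32, 28, t, 38, 36, 38), (32, 28, t, 38, 38, 31), (32, 28, t, 38, 5, 15), (38, 36, q, 38, 10, 38), (38, 36, q, 38, 2, 32), (38, 36, q, 38, 36, 38), (38, 36, q, 38, 38, 31), (38, 36, q, 38, 5, 15), (6, 15, w, 37, 23, 20), (6, 15, w, 37, 24, 5), (6, 15, w, 37, 39, 22)}
Apply σ_{A ≥ C}; surviving tuples: {(19, 19, z, 37, 23, 20), (19, 19, z, 37, 24, 5), (19, 19, z, 37, 39, 22), (32, 28, t, 38, 10, 38), (32, 28, t, 38, 2, 32), (32, 28, t, 38, 36, 38), (32, 28, t, 38, 38, 31), (32, 28, t, 38, 5, 15), (38, 36, q, 38, 10, 38), (38, 36, q, 38, 2, 32), (38, 36, q, 38, 36, 38), (38, 36, q, 38, 38, 31), (38, 36, q, 38, 5, 15)}
π[D, E, C]: project onto (D, E, C) (10 duplicate(s) eliminated) → {(q, 38, 36), (t, 38, 28), (z, 37, 19)}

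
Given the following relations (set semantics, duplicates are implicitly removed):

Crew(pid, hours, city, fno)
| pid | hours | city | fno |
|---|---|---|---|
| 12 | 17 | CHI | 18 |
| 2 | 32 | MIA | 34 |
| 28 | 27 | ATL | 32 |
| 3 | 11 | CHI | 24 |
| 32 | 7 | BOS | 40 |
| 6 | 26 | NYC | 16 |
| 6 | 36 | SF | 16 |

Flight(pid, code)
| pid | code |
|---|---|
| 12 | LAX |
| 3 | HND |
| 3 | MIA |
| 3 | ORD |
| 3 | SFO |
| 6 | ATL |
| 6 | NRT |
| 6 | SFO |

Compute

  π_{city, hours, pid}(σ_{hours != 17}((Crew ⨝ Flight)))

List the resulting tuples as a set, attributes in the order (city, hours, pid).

{(CHI, 11, 3), (NYC, 26, 6), (SF, 36, 6)}

Crew ⋈ Flight (natural join on pid): {(12, 17, CHI, 18, LAX), (3, 11, CHI, 24, HND), (3, 11, CHI, 24, MIA), (3, 11, CHI, 24, ORD), (3, 11, CHI, 24, SFO), (6, 26, NYC, 16, ATL), (6, 26, NYC, 16, NRT), (6, 26, NYC, 16, SFO), (6, 36, SF, 16, ATL), (6, 36, SF, 16, NRT), (6, 36, SF, 16, SFO)}
Filtering on hours != 17 leaves {(3, 11, CHI, 24, HND), (3, 11, CHI, 24, MIA), (3, 11, CHI, 24, ORD), (3, 11, CHI, 24, SFO), (6, 26, NYC, 16, ATL), (6, 26, NYC, 16, NRT), (6, 26, NYC, 16, SFO), (6, 36, SF, 16, ATL), (6, 36, SF, 16, NRT), (6, 36, SF, 16, SFO)}.
π_{city, hours, pid} gives {(CHI, 11, 3), (NYC, 26, 6), (SF, 36, 6)} (7 duplicate(s) eliminated).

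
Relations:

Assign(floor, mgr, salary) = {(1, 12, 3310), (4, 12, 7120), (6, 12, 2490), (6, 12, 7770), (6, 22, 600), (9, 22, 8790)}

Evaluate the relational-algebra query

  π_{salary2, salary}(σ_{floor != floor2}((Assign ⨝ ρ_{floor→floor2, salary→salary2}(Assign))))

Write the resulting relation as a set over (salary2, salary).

{(2490, 3310), (2490, 7120), (3310, 2490), (3310, 7120), (3310, 7770), (600, 8790), (7120, 2490), (7120, 3310), (7120, 7770), (7770, 3310), (7770, 7120), (8790, 600)}

ρ[floor→floor2, salary→salary2]: schema becomes (floor2, mgr, salary2); tuples unchanged.
Assign ⋈ ρ_{floor→floor2, salary→salary2}(Assign) (natural join on mgr): {(1, 12, 3310, 1, 3310), (1, 12, 3310, 4, 7120), (1, 12, 3310, 6, 2490), (1, 12, 3310, 6, 7770), (4, 12, 7120, 1, 3310), (4, 12, 7120, 4, 7120), (4, 12, 7120, 6, 2490), (4, 12, 7120, 6, 7770), (6, 12, 2490, 1, 3310), (6, 12, 2490, 4, 7120), (6, 12, 2490, 6, 2490), (6, 12, 2490, 6, 7770), (6, 12, 7770, 1, 3310), (6, 12, 7770, 4, 7120), (6, 12, 7770, 6, 2490), (6, 12, 7770, 6, 7770), (6, 22, 600, 6, 600), (6, 22, 600, 9, 8790), (9, 22, 8790, 6, 600), (9, 22, 8790, 9, 8790)}
Selection floor != floor2: {(1, 12, 3310, 4, 7120), (1, 12, 3310, 6, 2490), (1, 12, 3310, 6, 7770), (4, 12, 7120, 1, 3310), (4, 12, 7120, 6, 2490), (4, 12, 7120, 6, 7770), (6, 12, 2490, 1, 3310), (6, 12, 2490, 4, 7120), (6, 12, 7770, 1, 3310), (6, 12, 7770, 4, 7120), (6, 22, 600, 9, 8790), (9, 22, 8790, 6, 600)}
Keep only column(s) salary2, salary: {(2490, 3310), (2490, 7120), (3310, 2490), (3310, 7120), (3310, 7770), (600, 8790), (7120, 2490), (7120, 3310), (7120, 7770), (7770, 3310), (7770, 7120), (8790, 600)}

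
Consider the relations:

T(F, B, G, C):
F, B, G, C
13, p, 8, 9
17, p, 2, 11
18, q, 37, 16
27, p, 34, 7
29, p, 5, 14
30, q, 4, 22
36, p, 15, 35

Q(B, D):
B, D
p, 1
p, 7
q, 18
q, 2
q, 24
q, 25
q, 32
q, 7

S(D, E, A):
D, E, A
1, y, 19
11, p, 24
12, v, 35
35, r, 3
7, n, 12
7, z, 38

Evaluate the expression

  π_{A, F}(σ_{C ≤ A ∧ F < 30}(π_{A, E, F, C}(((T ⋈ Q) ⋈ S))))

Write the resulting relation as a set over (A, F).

{(12, 13), (12, 17), (12, 27), (19, 13), (19, 17), (19, 27), (19, 29), (38, 13), (38, 17), (38, 18), (38, 27), (38, 29)}

Joining T and Q on B yields {(13, p, 8, 9, 1), (13, p, 8, 9, 7), (17, p, 2, 11, 1), (17, p, 2, 11, 7), (18, q, 37, 16, 18), (18, q, 37, 16, 2), (18, q, 37, 16, 24), (18, q, 37, 16, 25), (18, q, 37, 16, 32), (18, q, 37, 16, 7), (27, p, 34, 7, 1), (27, p, 34, 7, 7), (29, p, 5, 14, 1), (29, p, 5, 14, 7), (30, q, 4, 22, 18), (30, q, 4, 22, 2), (30, q, 4, 22, 24), (30, q, 4, 22, 25), (30, q, 4, 22, 32), (30, q, 4, 22, 7), (36, p, 15, 35, 1), (36, p, 15, 35, 7)}.
Joining (T ⋈ Q) and S on D yields {(13, p, 8, 9, 1, y, 19), (13, p, 8, 9, 7, n, 12), (13, p, 8, 9, 7, z, 38), (17, p, 2, 11, 1, y, 19), (17, p, 2, 11, 7, n, 12), (17, p, 2, 11, 7, z, 38), (18, q, 37, 16, 7, n, 12), (18, q, 37, 16, 7, z, 38), (27, p, 34, 7, 1, y, 19), (27, p, 34, 7, 7, n, 12), (27, p, 34, 7, 7, z, 38), (29, p, 5, 14, 1, y, 19), (29, p, 5, 14, 7, n, 12), (29, p, 5, 14, 7, z, 38), (30, q, 4, 22, 7, n, 12), (30, q, 4, 22, 7, z, 38), (36, p, 15, 35, 1, y, 19), (36, p, 15, 35, 7, n, 12), (36, p, 15, 35, 7, z, 38)}.
Projecting to A, E, F, C: {(12, n, 13, 9), (12, n, 17, 11), (12, n, 18, 16), (12, n, 27, 7), (12, n, 29, 14), (12, n, 30, 22), (12, n, 36, 35), (19, y, 13, 9), (19, y, 17, 11), (19, y, 27, 7), (19, y, 29, 14), (19, y, 36, 35), (38, z, 13, 9), (38, z, 17, 11), (38, z, 18, 16), (38, z, 27, 7), (38, z, 29, 14), (38, z, 30, 22), (38, z, 36, 35)}
σ[C ≤ A ∧ F < 30]: keep tuples satisfying C ≤ A ∧ F < 30 → {(12, n, 13, 9), (12, n, 17, 11), (12, n, 27, 7), (19, y, 13, 9), (19, y, 17, 11), (19, y, 27, 7), (19, y, 29, 14), (38, z, 13, 9), (38, z, 17, 11), (38, z, 18, 16), (38, z, 27, 7), (38, z, 29, 14)}
Projecting to A, F: {(12, 13), (12, 17), (12, 27), (19, 13), (19, 17), (19, 27), (19, 29), (38, 13), (38, 17), (38, 18), (38, 27), (38, 29)}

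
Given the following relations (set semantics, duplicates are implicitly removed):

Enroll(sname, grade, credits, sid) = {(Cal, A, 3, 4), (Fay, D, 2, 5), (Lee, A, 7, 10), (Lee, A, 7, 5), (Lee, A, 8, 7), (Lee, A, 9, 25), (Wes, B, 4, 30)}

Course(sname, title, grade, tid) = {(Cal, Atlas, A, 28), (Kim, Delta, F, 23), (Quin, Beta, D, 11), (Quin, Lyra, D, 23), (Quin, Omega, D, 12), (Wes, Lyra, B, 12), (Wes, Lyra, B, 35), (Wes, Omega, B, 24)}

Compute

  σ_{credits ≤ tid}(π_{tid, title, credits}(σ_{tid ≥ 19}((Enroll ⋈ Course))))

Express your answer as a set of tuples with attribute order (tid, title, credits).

Joining Enroll and Course on sname, grade yields {(Cal, A, 3, 4, Atlas, 28), (Wes, B, 4, 30, Lyra, 12), (Wes, B, 4, 30, Lyra, 35), (Wes, B, 4, 30, Omega, 24)}.
σ[tid ≥ 19]: keep tuples satisfying tid ≥ 19 → {(Cal, A, 3, 4, Atlas, 28), (Wes, B, 4, 30, Lyra, 35), (Wes, B, 4, 30, Omega, 24)}
Keep only column(s) tid, title, credits: {(24, Omega, 4), (28, Atlas, 3), (35, Lyra, 4)}
σ[credits ≤ tid]: keep tuples satisfying credits ≤ tid → {(24, Omega, 4), (28, Atlas, 3), (35, Lyra, 4)}

{(24, Omega, 4), (28, Atlas, 3), (35, Lyra, 4)}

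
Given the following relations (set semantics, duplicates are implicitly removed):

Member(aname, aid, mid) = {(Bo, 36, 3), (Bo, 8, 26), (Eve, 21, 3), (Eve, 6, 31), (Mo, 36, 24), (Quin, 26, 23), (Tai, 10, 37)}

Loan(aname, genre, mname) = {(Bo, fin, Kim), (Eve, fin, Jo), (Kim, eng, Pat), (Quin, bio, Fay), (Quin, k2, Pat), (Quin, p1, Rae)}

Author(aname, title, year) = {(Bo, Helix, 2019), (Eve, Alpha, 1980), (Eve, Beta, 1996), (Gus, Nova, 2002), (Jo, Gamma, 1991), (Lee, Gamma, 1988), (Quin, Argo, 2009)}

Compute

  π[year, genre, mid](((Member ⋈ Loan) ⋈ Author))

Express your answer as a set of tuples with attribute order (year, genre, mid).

{(1980, fin, 3), (1980, fin, 31), (1996, fin, 3), (1996, fin, 31), (2009, bio, 23), (2009, k2, 23), (2009, p1, 23), (2019, fin, 26), (2019, fin, 3)}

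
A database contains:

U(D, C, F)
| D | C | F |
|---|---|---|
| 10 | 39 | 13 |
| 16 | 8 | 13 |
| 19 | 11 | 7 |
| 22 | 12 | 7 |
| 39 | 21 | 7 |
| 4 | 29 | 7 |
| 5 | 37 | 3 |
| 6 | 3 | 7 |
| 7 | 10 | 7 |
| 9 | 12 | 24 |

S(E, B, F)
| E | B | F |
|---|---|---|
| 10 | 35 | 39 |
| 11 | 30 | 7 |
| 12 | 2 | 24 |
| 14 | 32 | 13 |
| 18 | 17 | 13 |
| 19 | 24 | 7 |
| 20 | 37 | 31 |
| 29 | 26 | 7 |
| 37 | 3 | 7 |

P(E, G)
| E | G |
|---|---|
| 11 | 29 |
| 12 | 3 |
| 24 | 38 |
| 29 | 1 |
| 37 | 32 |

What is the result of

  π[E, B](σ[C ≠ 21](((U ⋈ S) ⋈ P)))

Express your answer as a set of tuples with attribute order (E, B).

U ⋈ S (natural join on F): {(10, 39, 13, 14, 32), (10, 39, 13, 18, 17), (16, 8, 13, 14, 32), (16, 8, 13, 18, 17), (19, 11, 7, 11, 30), (19, 11, 7, 19, 24), (19, 11, 7, 29, 26), (19, 11, 7, 37, 3), (22, 12, 7, 11, 30), (22, 12, 7, 19, 24), (22, 12, 7, 29, 26), (22, 12, 7, 37, 3), (39, 21, 7, 11, 30), (39, 21, 7, 19, 24), (39, 21, 7, 29, 26), (39, 21, 7, 37, 3), (4, 29, 7, 11, 30), (4, 29, 7, 19, 24), (4, 29, 7, 29, 26), (4, 29, 7, 37, 3), (6, 3, 7, 11, 30), (6, 3, 7, 19, 24), (6, 3, 7, 29, 26), (6, 3, 7, 37, 3), (7, 10, 7, 11, 30), (7, 10, 7, 19, 24), (7, 10, 7, 29, 26), (7, 10, 7, 37, 3), (9, 12, 24, 12, 2)}
(U ⋈ S) ⋈ P (natural join on E): {(19, 11, 7, 11, 30, 29), (19, 11, 7, 29, 26, 1), (19, 11, 7, 37, 3, 32), (22, 12, 7, 11, 30, 29), (22, 12, 7, 29, 26, 1), (22, 12, 7, 37, 3, 32), (39, 21, 7, 11, 30, 29), (39, 21, 7, 29, 26, 1), (39, 21, 7, 37, 3, 32), (4, 29, 7, 11, 30, 29), (4, 29, 7, 29, 26, 1), (4, 29, 7, 37, 3, 32), (6, 3, 7, 11, 30, 29), (6, 3, 7, 29, 26, 1), (6, 3, 7, 37, 3, 32), (7, 10, 7, 11, 30, 29), (7, 10, 7, 29, 26, 1), (7, 10, 7, 37, 3, 32), (9, 12, 24, 12, 2, 3)}
Selection C ≠ 21: {(19, 11, 7, 11, 30, 29), (19, 11, 7, 29, 26, 1), (19, 11, 7, 37, 3, 32), (22, 12, 7, 11, 30, 29), (22, 12, 7, 29, 26, 1), (22, 12, 7, 37, 3, 32), (4, 29, 7, 11, 30, 29), (4, 29, 7, 29, 26, 1), (4, 29, 7, 37, 3, 32), (6, 3, 7, 11, 30, 29), (6, 3, 7, 29, 26, 1), (6, 3, 7, 37, 3, 32), (7, 10, 7, 11, 30, 29), (7, 10, 7, 29, 26, 1), (7, 10, 7, 37, 3, 32), (9, 12, 24, 12, 2, 3)}
Keep only column(s) E, B (12 duplicate(s) eliminated): {(11, 30), (12, 2), (29, 26), (37, 3)}

{(11, 30), (12, 2), (29, 26), (37, 3)}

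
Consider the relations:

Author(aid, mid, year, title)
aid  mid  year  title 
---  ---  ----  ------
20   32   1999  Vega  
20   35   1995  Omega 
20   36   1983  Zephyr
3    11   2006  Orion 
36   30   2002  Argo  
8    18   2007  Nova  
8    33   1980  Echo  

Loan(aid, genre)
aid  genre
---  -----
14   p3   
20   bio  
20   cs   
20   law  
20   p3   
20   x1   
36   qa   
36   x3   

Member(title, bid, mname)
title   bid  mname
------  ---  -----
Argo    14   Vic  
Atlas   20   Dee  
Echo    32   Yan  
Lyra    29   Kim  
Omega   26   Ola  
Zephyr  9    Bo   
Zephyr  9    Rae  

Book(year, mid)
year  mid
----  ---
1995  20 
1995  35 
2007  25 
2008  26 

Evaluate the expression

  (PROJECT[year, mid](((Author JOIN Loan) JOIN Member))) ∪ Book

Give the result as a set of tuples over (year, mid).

Natural join on aid: {(20, 32, 1999, Vega, bio), (20, 32, 1999, Vega, cs), (20, 32, 1999, Vega, law), (20, 32, 1999, Vega, p3), (20, 32, 1999, Vega, x1), (20, 35, 1995, Omega, bio), (20, 35, 1995, Omega, cs), (20, 35, 1995, Omega, law), (20, 35, 1995, Omega, p3), (20, 35, 1995, Omega, x1), (20, 36, 1983, Zephyr, bio), (20, 36, 1983, Zephyr, cs), (20, 36, 1983, Zephyr, law), (20, 36, 1983, Zephyr, p3), (20, 36, 1983, Zephyr, x1), (36, 30, 2002, Argo, qa), (36, 30, 2002, Argo, x3)}
Natural join on title: {(20, 35, 1995, Omega, bio, 26, Ola), (20, 35, 1995, Omega, cs, 26, Ola), (20, 35, 1995, Omega, law, 26, Ola), (20, 35, 1995, Omega, p3, 26, Ola), (20, 35, 1995, Omega, x1, 26, Ola), (20, 36, 1983, Zephyr, bio, 9, Bo), (20, 36, 1983, Zephyr, bio, 9, Rae), (20, 36, 1983, Zephyr, cs, 9, Bo), (20, 36, 1983, Zephyr, cs, 9, Rae), (20, 36, 1983, Zephyr, law, 9, Bo), (20, 36, 1983, Zephyr, law, 9, Rae), (20, 36, 1983, Zephyr, p3, 9, Bo), (20, 36, 1983, Zephyr, p3, 9, Rae), (20, 36, 1983, Zephyr, x1, 9, Bo), (20, 36, 1983, Zephyr, x1, 9, Rae), (36, 30, 2002, Argo, qa, 14, Vic), (36, 30, 2002, Argo, x3, 14, Vic)}
Projecting to year, mid (14 duplicate(s) eliminated): {(1983, 36), (1995, 35), (2002, 30)}
Set union of the two operands is {(1983, 36), (1995, 20), (1995, 35), (2002, 30), (2007, 25), (2008, 26)}.

{(1983, 36), (1995, 20), (1995, 35), (2002, 30), (2007, 25), (2008, 26)}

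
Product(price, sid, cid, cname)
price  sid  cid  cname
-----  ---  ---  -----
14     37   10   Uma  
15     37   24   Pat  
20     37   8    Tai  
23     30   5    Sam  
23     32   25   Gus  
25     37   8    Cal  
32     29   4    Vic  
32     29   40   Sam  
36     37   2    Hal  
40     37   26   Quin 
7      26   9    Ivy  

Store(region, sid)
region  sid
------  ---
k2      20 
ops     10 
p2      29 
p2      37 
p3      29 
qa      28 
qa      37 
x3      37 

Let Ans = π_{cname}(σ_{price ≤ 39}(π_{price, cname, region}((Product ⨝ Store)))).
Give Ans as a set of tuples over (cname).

{Cal, Hal, Pat, Sam, Tai, Uma, Vic}

Joining Product and Store on sid yields {(14, 37, 10, Uma, p2), (14, 37, 10, Uma, qa), (14, 37, 10, Uma, x3), (15, 37, 24, Pat, p2), (15, 37, 24, Pat, qa), (15, 37, 24, Pat, x3), (20, 37, 8, Tai, p2), (20, 37, 8, Tai, qa), (20, 37, 8, Tai, x3), (25, 37, 8, Cal, p2), (25, 37, 8, Cal, qa), (25, 37, 8, Cal, x3), (32, 29, 4, Vic, p2), (32, 29, 4, Vic, p3), (32, 29, 40, Sam, p2), (32, 29, 40, Sam, p3), (36, 37, 2, Hal, p2), (36, 37, 2, Hal, qa), (36, 37, 2, Hal, x3), (40, 37, 26, Quin, p2), (40, 37, 26, Quin, qa), (40, 37, 26, Quin, x3)}.
Keep only column(s) price, cname, region: {(14, Uma, p2), (14, Uma, qa), (14, Uma, x3), (15, Pat, p2), (15, Pat, qa), (15, Pat, x3), (20, Tai, p2), (20, Tai, qa), (20, Tai, x3), (25, Cal, p2), (25, Cal, qa), (25, Cal, x3), (32, Sam, p2), (32, Sam, p3), (32, Vic, p2), (32, Vic, p3), (36, Hal, p2), (36, Hal, qa), (36, Hal, x3), (40, Quin, p2), (40, Quin, qa), (40, Quin, x3)}
Selection price ≤ 39: {(14, Uma, p2), (14, Uma, qa), (14, Uma, x3), (15, Pat, p2), (15, Pat, qa), (15, Pat, x3), (20, Tai, p2), (20, Tai, qa), (20, Tai, x3), (25, Cal, p2), (25, Cal, qa), (25, Cal, x3), (32, Sam, p2), (32, Sam, p3), (32, Vic, p2), (32, Vic, p3), (36, Hal, p2), (36, Hal, qa), (36, Hal, x3)}
Keep only column(s) cname (12 duplicate(s) eliminated): {Cal, Hal, Pat, Sam, Tai, Uma, Vic}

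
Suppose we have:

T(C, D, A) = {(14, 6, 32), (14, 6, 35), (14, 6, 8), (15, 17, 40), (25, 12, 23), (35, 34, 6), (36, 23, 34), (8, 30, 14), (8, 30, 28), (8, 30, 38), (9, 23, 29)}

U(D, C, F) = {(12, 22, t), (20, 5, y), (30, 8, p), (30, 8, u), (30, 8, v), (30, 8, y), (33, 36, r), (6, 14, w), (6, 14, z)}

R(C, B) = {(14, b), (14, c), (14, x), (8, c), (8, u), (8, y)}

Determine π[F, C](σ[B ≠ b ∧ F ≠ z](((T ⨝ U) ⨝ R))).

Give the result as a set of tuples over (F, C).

{(p, 8), (u, 8), (v, 8), (w, 14), (y, 8)}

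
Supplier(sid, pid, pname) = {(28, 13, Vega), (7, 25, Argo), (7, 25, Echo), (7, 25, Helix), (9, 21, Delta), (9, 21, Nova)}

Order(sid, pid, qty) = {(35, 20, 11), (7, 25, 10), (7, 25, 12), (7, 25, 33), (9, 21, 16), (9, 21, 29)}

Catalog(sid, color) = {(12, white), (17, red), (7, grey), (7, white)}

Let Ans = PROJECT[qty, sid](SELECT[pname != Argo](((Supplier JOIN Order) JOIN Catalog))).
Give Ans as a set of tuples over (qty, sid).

{(10, 7), (12, 7), (33, 7)}

Natural join on sid, pid: {(7, 25, Argo, 10), (7, 25, Argo, 12), (7, 25, Argo, 33), (7, 25, Echo, 10), (7, 25, Echo, 12), (7, 25, Echo, 33), (7, 25, Helix, 10), (7, 25, Helix, 12), (7, 25, Helix, 33), (9, 21, Delta, 16), (9, 21, Delta, 29), (9, 21, Nova, 16), (9, 21, Nova, 29)}
Natural join on sid: {(7, 25, Argo, 10, grey), (7, 25, Argo, 10, white), (7, 25, Argo, 12, grey), (7, 25, Argo, 12, white), (7, 25, Argo, 33, grey), (7, 25, Argo, 33, white), (7, 25, Echo, 10, grey), (7, 25, Echo, 10, white), (7, 25, Echo, 12, grey), (7, 25, Echo, 12, white), (7, 25, Echo, 33, grey), (7, 25, Echo, 33, white), (7, 25, Helix, 10, grey), (7, 25, Helix, 10, white), (7, 25, Helix, 12, grey), (7, 25, Helix, 12, white), (7, 25, Helix, 33, grey), (7, 25, Helix, 33, white)}
σ[pname != Argo]: keep tuples satisfying pname != Argo → {(7, 25, Echo, 10, grey), (7, 25, Echo, 10, white), (7, 25, Echo, 12, grey), (7, 25, Echo, 12, white), (7, 25, Echo, 33, grey), (7, 25, Echo, 33, white), (7, 25, Helix, 10, grey), (7, 25, Helix, 10, white), (7, 25, Helix, 12, grey), (7, 25, Helix, 12, white), (7, 25, Helix, 33, grey), (7, 25, Helix, 33, white)}
Projecting to qty, sid (9 duplicate(s) eliminated): {(10, 7), (12, 7), (33, 7)}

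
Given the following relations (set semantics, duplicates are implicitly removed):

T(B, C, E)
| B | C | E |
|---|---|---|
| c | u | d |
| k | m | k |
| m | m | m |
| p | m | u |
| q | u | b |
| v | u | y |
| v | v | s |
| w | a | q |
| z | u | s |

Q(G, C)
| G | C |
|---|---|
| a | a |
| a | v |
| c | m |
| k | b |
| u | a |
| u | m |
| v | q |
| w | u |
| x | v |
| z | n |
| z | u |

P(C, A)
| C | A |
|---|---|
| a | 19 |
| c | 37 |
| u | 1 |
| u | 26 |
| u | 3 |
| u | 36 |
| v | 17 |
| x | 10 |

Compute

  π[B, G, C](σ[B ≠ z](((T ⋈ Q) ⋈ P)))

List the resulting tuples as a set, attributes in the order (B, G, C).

{(c, w, u), (c, z, u), (q, w, u), (q, z, u), (v, a, v), (v, w, u), (v, x, v), (v, z, u), (w, a, a), (w, u, a)}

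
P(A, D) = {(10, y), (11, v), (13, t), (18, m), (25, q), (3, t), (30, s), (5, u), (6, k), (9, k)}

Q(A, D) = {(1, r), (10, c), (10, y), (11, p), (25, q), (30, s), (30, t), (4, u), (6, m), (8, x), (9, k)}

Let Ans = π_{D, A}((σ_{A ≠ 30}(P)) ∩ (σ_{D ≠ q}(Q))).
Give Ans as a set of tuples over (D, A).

σ[A ≠ 30]: keep tuples satisfying A ≠ 30 → {(10, y), (11, v), (13, t), (18, m), (25, q), (3, t), (5, u), (6, k), (9, k)}
σ[D ≠ q]: keep tuples satisfying D ≠ q → {(1, r), (10, c), (10, y), (11, p), (30, s), (30, t), (4, u), (6, m), (8, x), (9, k)}
Set intersection of the two operands is {(10, y), (9, k)}.
π_{D, A} gives {(k, 9), (y, 10)}.

{(k, 9), (y, 10)}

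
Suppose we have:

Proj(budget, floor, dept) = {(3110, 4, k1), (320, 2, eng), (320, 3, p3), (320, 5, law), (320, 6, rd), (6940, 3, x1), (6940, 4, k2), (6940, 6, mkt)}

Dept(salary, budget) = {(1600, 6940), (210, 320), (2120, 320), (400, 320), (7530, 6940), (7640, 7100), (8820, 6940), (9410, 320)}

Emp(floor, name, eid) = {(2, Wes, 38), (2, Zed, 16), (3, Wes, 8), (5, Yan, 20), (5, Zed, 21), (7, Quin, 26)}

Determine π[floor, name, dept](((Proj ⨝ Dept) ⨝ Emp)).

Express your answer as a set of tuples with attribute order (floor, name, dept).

Natural join on budget: {(320, 2, eng, 210), (320, 2, eng, 2120), (320, 2, eng, 400), (320, 2, eng, 9410), (320, 3, p3, 210), (320, 3, p3, 2120), (320, 3, p3, 400), (320, 3, p3, 9410), (320, 5, law, 210), (320, 5, law, 2120), (320, 5, law, 400), (320, 5, law, 9410), (320, 6, rd, 210), (320, 6, rd, 2120), (320, 6, rd, 400), (320, 6, rd, 9410), (6940, 3, x1, 1600), (6940, 3, x1, 7530), (6940, 3, x1, 8820), (6940, 4, k2, 1600), (6940, 4, k2, 7530), (6940, 4, k2, 8820), (6940, 6, mkt, 1600), (6940, 6, mkt, 7530), (6940, 6, mkt, 8820)}
Natural join on floor: {(320, 2, eng, 210, Wes, 38), (320, 2, eng, 210, Zed, 16), (320, 2, eng, 2120, Wes, 38), (320, 2, eng, 2120, Zed, 16), (320, 2, eng, 400, Wes, 38), (320, 2, eng, 400, Zed, 16), (320, 2, eng, 9410, Wes, 38), (320, 2, eng, 9410, Zed, 16), (320, 3, p3, 210, Wes, 8), (320, 3, p3, 2120, Wes, 8), (320, 3, p3, 400, Wes, 8), (320, 3, p3, 9410, Wes, 8), (320, 5, law, 210, Yan, 20), (320, 5, law, 210, Zed, 21), (320, 5, law, 2120, Yan, 20), (320, 5, law, 2120, Zed, 21), (320, 5, law, 400, Yan, 20), (320, 5, law, 400, Zed, 21), (320, 5, law, 9410, Yan, 20), (320, 5, law, 9410, Zed, 21), (6940, 3, x1, 1600, Wes, 8), (6940, 3, x1, 7530, Wes, 8), (6940, 3, x1, 8820, Wes, 8)}
π[floor, name, dept]: project onto (floor, name, dept) (17 duplicate(s) eliminated) → {(2, Wes, eng), (2, Zed, eng), (3, Wes, p3), (3, Wes, x1), (5, Yan, law), (5, Zed, law)}

{(2, Wes, eng), (2, Zed, eng), (3, Wes, p3), (3, Wes, x1), (5, Yan, law), (5, Zed, law)}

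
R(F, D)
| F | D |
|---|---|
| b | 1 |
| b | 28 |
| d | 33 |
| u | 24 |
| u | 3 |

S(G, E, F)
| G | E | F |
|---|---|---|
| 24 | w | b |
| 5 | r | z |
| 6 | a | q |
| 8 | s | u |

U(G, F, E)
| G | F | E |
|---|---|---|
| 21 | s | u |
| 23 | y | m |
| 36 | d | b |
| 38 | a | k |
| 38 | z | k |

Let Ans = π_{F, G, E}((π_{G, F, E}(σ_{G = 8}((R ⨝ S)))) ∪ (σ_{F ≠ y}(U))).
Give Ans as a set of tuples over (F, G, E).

{(a, 38, k), (d, 36, b), (s, 21, u), (u, 8, s), (z, 38, k)}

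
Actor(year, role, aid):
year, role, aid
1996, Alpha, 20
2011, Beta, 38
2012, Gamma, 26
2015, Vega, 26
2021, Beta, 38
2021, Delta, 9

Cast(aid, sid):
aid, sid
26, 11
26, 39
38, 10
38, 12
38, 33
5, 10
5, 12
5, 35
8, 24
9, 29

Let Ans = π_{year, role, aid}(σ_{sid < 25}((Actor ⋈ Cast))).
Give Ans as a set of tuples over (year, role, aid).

Natural join on aid: {(2011, Beta, 38, 10), (2011, Beta, 38, 12), (2011, Beta, 38, 33), (2012, Gamma, 26, 11), (2012, Gamma, 26, 39), (2015, Vega, 26, 11), (2015, Vega, 26, 39), (2021, Beta, 38, 10), (2021, Beta, 38, 12), (2021, Beta, 38, 33), (2021, Delta, 9, 29)}
σ[sid < 25]: keep tuples satisfying sid < 25 → {(2011, Beta, 38, 10), (2011, Beta, 38, 12), (2012, Gamma, 26, 11), (2015, Vega, 26, 11), (2021, Beta, 38, 10), (2021, Beta, 38, 12)}
Projecting to year, role, aid (2 duplicate(s) eliminated): {(2011, Beta, 38), (2012, Gamma, 26), (2015, Vega, 26), (2021, Beta, 38)}

{(2011, Beta, 38), (2012, Gamma, 26), (2015, Vega, 26), (2021, Beta, 38)}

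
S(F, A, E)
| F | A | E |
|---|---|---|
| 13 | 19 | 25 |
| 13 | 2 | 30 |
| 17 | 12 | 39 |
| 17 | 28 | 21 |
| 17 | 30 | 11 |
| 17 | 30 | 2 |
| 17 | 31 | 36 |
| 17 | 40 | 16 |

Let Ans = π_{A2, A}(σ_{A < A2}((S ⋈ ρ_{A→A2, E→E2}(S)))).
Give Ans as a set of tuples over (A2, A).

{(19, 2), (28, 12), (30, 12), (30, 28), (31, 12), (31, 28), (31, 30), (40, 12), (40, 28), (40, 30), (40, 31)}

ρ[A→A2, E→E2]: schema becomes (F, A2, E2); tuples unchanged.
S ⋈ ρ_{A→A2, E→E2}(S) (natural join on F): {(13, 19, 25, 19, 25), (13, 19, 25, 2, 30), (13, 2, 30, 19, 25), (13, 2, 30, 2, 30), (17, 12, 39, 12, 39), (17, 12, 39, 28, 21), (17, 12, 39, 30, 11), (17, 12, 39, 30, 2), (17, 12, 39, 31, 36), (17, 12, 39, 40, 16), (17, 28, 21, 12, 39), (17, 28, 21, 28, 21), (17, 28, 21, 30, 11), (17, 28, 21, 30, 2), (17, 28, 21, 31, 36), (17, 28, 21, 40, 16), (17, 30, 11, 12, 39), (17, 30, 11, 28, 21), (17, 30, 11, 30, 11), (17, 30, 11, 30, 2), (17, 30, 11, 31, 36), (17, 30, 11, 40, 16), (17, 30, 2, 12, 39), (17, 30, 2, 28, 21), (17, 30, 2, 30, 11), (17, 30, 2, 30, 2), (17, 30, 2, 31, 36), (17, 30, 2, 40, 16), (17, 31, 36, 12, 39), (17, 31, 36, 28, 21), (17, 31, 36, 30, 11), (17, 31, 36, 30, 2), (17, 31, 36, 31, 36), (17, 31, 36, 40, 16), (17, 40, 16, 12, 39), (17, 40, 16, 28, 21), (17, 40, 16, 30, 11), (17, 40, 16, 30, 2), (17, 40, 16, 31, 36), (17, 40, 16, 40, 16)}
Apply σ_{A < A2}; surviving tuples: {(13, 2, 30, 19, 25), (17, 12, 39, 28, 21), (17, 12, 39, 30, 11), (17, 12, 39, 30, 2), (17, 12, 39, 31, 36), (17, 12, 39, 40, 16), (17, 28, 21, 30, 11), (17, 28, 21, 30, 2), (17, 28, 21, 31, 36), (17, 28, 21, 40, 16), (17, 30, 11, 31, 36), (17, 30, 11, 40, 16), (17, 30, 2, 31, 36), (17, 30, 2, 40, 16), (17, 31, 36, 40, 16)}
Projecting to A2, A (4 duplicate(s) eliminated): {(19, 2), (28, 12), (30, 12), (30, 28), (31, 12), (31, 28), (31, 30), (40, 12), (40, 28), (40, 30), (40, 31)}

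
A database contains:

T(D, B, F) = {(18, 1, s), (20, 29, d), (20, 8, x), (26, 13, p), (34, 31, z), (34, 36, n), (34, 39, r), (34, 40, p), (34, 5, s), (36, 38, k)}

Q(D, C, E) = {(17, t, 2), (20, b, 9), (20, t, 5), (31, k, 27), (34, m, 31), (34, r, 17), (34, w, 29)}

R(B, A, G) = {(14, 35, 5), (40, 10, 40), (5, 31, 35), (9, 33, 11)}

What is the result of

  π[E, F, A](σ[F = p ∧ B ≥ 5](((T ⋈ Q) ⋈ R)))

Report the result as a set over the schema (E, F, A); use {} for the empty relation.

{(17, p, 10), (29, p, 10), (31, p, 10)}

Joining T and Q on D yields {(20, 29, d, b, 9), (20, 29, d, t, 5), (20, 8, x, b, 9), (20, 8, x, t, 5), (34, 31, z, m, 31), (34, 31, z, r, 17), (34, 31, z, w, 29), (34, 36, n, m, 31), (34, 36, n, r, 17), (34, 36, n, w, 29), (34, 39, r, m, 31), (34, 39, r, r, 17), (34, 39, r, w, 29), (34, 40, p, m, 31), (34, 40, p, r, 17), (34, 40, p, w, 29), (34, 5, s, m, 31), (34, 5, s, r, 17), (34, 5, s, w, 29)}.
Joining (T ⋈ Q) and R on B yields {(34, 40, p, m, 31, 10, 40), (34, 40, p, r, 17, 10, 40), (34, 40, p, w, 29, 10, 40), (34, 5, s, m, 31, 31, 35), (34, 5, s, r, 17, 31, 35), (34, 5, s, w, 29, 31, 35)}.
σ[F = p ∧ B ≥ 5]: keep tuples satisfying F = p ∧ B ≥ 5 → {(34, 40, p, m, 31, 10, 40), (34, 40, p, r, 17, 10, 40), (34, 40, p, w, 29, 10, 40)}
π_{E, F, A} gives {(17, p, 10), (29, p, 10), (31, p, 10)}.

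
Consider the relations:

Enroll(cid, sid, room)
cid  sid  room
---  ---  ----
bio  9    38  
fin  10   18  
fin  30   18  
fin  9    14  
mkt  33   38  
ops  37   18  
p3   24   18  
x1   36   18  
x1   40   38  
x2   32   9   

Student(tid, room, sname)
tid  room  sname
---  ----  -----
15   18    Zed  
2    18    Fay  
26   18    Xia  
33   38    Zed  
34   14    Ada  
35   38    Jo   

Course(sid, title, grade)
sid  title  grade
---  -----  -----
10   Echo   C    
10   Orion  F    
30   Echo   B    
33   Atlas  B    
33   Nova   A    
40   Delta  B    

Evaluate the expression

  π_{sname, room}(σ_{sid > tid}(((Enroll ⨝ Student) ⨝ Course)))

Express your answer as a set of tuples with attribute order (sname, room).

{(Fay, 18), (Jo, 38), (Xia, 18), (Zed, 18), (Zed, 38)}

Enroll ⋈ Student (natural join on room): {(bio, 9, 38, 33, Zed), (bio, 9, 38, 35, Jo), (fin, 10, 18, 15, Zed), (fin, 10, 18, 2, Fay), (fin, 10, 18, 26, Xia), (fin, 30, 18, 15, Zed), (fin, 30, 18, 2, Fay), (fin, 30, 18, 26, Xia), (fin, 9, 14, 34, Ada), (mkt, 33, 38, 33, Zed), (mkt, 33, 38, 35, Jo), (ops, 37, 18, 15, Zed), (ops, 37, 18, 2, Fay), (ops, 37, 18, 26, Xia), (p3, 24, 18, 15, Zed), (p3, 24, 18, 2, Fay), (p3, 24, 18, 26, Xia), (x1, 36, 18, 15, Zed), (x1, 36, 18, 2, Fay), (x1, 36, 18, 26, Xia), (x1, 40, 38, 33, Zed), (x1, 40, 38, 35, Jo)}
(Enroll ⨝ Student) ⋈ Course (natural join on sid): {(fin, 10, 18, 15, Zed, Echo, C), (fin, 10, 18, 15, Zed, Orion, F), (fin, 10, 18, 2, Fay, Echo, C), (fin, 10, 18, 2, Fay, Orion, F), (fin, 10, 18, 26, Xia, Echo, C), (fin, 10, 18, 26, Xia, Orion, F), (fin, 30, 18, 15, Zed, Echo, B), (fin, 30, 18, 2, Fay, Echo, B), (fin, 30, 18, 26, Xia, Echo, B), (mkt, 33, 38, 33, Zed, Atlas, B), (mkt, 33, 38, 33, Zed, Nova, A), (mkt, 33, 38, 35, Jo, Atlas, B), (mkt, 33, 38, 35, Jo, Nova, A), (x1, 40, 38, 33, Zed, Delta, B), (x1, 40, 38, 35, Jo, Delta, B)}
Filtering on sid > tid leaves {(fin, 10, 18, 2, Fay, Echo, C), (fin, 10, 18, 2, Fay, Orion, F), (fin, 30, 18, 15, Zed, Echo, B), (fin, 30, 18, 2, Fay, Echo, B), (fin, 30, 18, 26, Xia, Echo, B), (x1, 40, 38, 33, Zed, Delta, B), (x1, 40, 38, 35, Jo, Delta, B)}.
π[sname, room]: project onto (sname, room) (2 duplicate(s) eliminated) → {(Fay, 18), (Jo, 38), (Xia, 18), (Zed, 18), (Zed, 38)}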